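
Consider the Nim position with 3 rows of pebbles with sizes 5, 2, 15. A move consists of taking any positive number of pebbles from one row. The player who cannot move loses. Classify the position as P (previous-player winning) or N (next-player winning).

N-position

Nim-sum: 5 ^ 2 ^ 15 = 8.
The nim-sum is 8 ≠ 0, so this is an N-position: the player to move can win.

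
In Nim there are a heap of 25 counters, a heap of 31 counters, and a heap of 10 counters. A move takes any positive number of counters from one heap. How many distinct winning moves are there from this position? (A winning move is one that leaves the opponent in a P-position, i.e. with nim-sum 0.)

Nim-sum: 25 ⊕ 31 ⊕ 10 = 12.
The overall nim-sum is X = 12. A heap of size p has a winning move iff p XOR X < p (reduce it to p XOR X).
  25: 25 XOR 12 = 21 < 25 — winning move (to 21).
  31: 31 XOR 12 = 19 < 31 — winning move (to 19).
  10: 10 XOR 12 = 6 < 10 — winning move (to 6).
That gives 3 winning moves.

3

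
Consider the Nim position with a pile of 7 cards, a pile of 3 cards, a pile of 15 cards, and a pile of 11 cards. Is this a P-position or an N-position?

P-position

Nim-sum: 7 ⊕ 3 ⊕ 15 ⊕ 11 = 0.
The nim-sum is 0, so this is a P-position: the player to move is in a losing position under optimal play.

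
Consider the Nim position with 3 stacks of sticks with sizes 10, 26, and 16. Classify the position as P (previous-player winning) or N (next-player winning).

P-position

Write each in binary and XOR column by column:
  01010  (10)
  11010  (26)
  10000  (16)
  -----
  00000  (0)
The nim-sum is 0, so this is a P-position: the player to move is in a losing position under optimal play.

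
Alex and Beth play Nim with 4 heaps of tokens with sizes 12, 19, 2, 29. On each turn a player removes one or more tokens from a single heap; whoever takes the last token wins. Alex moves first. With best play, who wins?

Beth wins

Compute the nim-sum pairwise:
12 ^ 19 = 31
31 ^ 2 = 29
29 ^ 29 = 0
The nim-sum is 0, so this is a P-position: the player to move is in a losing position under optimal play; Alex is about to move from it and so loses — Beth wins.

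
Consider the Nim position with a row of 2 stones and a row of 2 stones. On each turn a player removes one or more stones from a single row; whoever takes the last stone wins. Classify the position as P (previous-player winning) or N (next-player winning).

Nim-sum: 2 ^ 2 = 0.
The nim-sum is 0, so this is a P-position: the player to move is in a losing position under optimal play.

P-position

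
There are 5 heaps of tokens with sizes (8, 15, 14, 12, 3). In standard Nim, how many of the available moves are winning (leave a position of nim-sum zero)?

3

In binary:
  1000  (8)
  1111  (15)
  1110  (14)
  1100  (12)
  0011  (3)
  ----
  0110  (6)
The overall nim-sum is X = 6. A heap of size p has a winning move iff p XOR X < p (reduce it to p XOR X).
  8: 8 XOR 6 = 14 ≥ 8 — no move.
  15: 15 XOR 6 = 9 < 15 — winning move (to 9).
  14: 14 XOR 6 = 8 < 14 — winning move (to 8).
  12: 12 XOR 6 = 10 < 12 — winning move (to 10).
  3: 3 XOR 6 = 5 ≥ 3 — no move.
That gives 3 winning moves.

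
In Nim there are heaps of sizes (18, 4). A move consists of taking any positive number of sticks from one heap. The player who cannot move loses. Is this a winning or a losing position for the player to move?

Compute the nim-sum pairwise:
18 ⊕ 4 = 22
The nim-sum is 22 ≠ 0, so this is an N-position: the player to move can win.

Winning position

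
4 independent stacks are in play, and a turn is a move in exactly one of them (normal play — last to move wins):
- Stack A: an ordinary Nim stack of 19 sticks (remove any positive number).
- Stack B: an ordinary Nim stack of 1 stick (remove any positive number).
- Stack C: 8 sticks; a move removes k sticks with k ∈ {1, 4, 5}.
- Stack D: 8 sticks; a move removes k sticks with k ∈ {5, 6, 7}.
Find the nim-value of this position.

19

Stack A is a plain Nim stack of size 19, so its Grundy value is 19.
Stack B is a plain Nim stack of size 1, so its Grundy value is 1.
For stack C, compute g(0), g(1), … with moves {1, 4, 5}:
k:     0  1  2  3  4  5  6  7  8
g(k):  0  1  0  1  2  3  2  3  0
So g(8) = 0.
Grundy values for stack D (subtraction set {5, 6, 7}):
g(0) = mex{} = 0
g(1) = mex{} = 0
g(2) = mex{} = 0
g(3) = mex{} = 0
g(4) = mex{} = 0
g(5) = mex{0} = 1
g(6) = mex{0} = 1
g(7) = mex{0} = 1
g(8) = mex{0} = 1
So g(8) = 1.
The value of a disjunctive sum is the nim-sum of the parts.
Combined value = 19 XOR 1 XOR 0 XOR 1 = 19.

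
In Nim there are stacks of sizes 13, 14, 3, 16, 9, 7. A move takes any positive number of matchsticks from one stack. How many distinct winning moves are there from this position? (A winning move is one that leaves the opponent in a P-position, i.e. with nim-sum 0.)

1

Write each in binary and XOR column by column:
  01101  (13)
  01110  (14)
  00011  (3)
  10000  (16)
  01001  (9)
  00111  (7)
  -----
  11110  (30)
The overall nim-sum is X = 30. A stack of size p has a winning move iff p XOR X < p (reduce it to p XOR X).
  13: 13 XOR 30 = 19 ≥ 13 — no move.
  14: 14 XOR 30 = 16 ≥ 14 — no move.
  3: 3 XOR 30 = 29 ≥ 3 — no move.
  16: 16 XOR 30 = 14 < 16 — winning move (to 14).
  9: 9 XOR 30 = 23 ≥ 9 — no move.
  7: 7 XOR 30 = 25 ≥ 7 — no move.
That gives 1 winning move.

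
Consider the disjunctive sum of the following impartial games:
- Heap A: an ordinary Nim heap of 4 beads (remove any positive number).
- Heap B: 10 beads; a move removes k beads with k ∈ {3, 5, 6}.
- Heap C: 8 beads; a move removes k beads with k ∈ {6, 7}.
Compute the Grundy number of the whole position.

Heap A is a plain Nim heap of size 4, so its Grundy value is 4.
Grundy values for heap B (subtraction set {3, 5, 6}):
g(0) = mex{} = 0
g(1) = mex{} = 0
g(2) = mex{} = 0
g(3) = mex{0} = 1
g(4) = mex{0} = 1
g(5) = mex{0} = 1
g(6) = mex{0,1} = 2
g(7) = mex{0,1} = 2
g(8) = mex{0,1} = 2
g(9) = mex{1,2} = 0
g(10) = mex{1,2} = 0
So g(10) = 0.
Build the Grundy sequence for heap C with g(k) = mex{g(k−s) : s ∈ {6, 7}, s ≤ k}:
g(0) = mex{} = 0
g(1) = mex{} = 0
g(2) = mex{} = 0
g(3) = mex{} = 0
g(4) = mex{} = 0
g(5) = mex{} = 0
g(6) = mex{0} = 1
g(7) = mex{0} = 1
g(8) = mex{0} = 1
So g(8) = 1.
The value of a disjunctive sum is the nim-sum of the parts.
Combined value = 4 ⊕ 0 ⊕ 1 = 5.

5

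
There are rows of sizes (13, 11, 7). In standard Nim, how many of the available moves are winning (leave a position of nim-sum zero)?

In binary:
  1101  (13)
  1011  (11)
  0111  (7)
  ----
  0001  (1)
The overall nim-sum is X = 1. A row of size p has a winning move iff p XOR X < p (reduce it to p XOR X).
  13: 13 XOR 1 = 12 < 13 — winning move (to 12).
  11: 11 XOR 1 = 10 < 11 — winning move (to 10).
  7: 7 XOR 1 = 6 < 7 — winning move (to 6).
That gives 3 winning moves.

3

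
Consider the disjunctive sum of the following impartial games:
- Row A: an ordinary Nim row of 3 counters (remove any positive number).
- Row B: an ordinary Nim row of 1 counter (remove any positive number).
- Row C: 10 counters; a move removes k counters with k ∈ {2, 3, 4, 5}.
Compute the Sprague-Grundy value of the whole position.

Row A is a plain Nim row of size 3, so its Grundy value is 3.
Row B is a plain Nim row of size 1, so its Grundy value is 1.
Build the Grundy sequence for row C with g(k) = mex{g(k−s) : s ∈ {2, 3, 4, 5}, s ≤ k}:
g(0) = mex{} = 0
g(1) = mex{} = 0
g(2) = mex{0} = 1
g(3) = mex{0} = 1
g(4) = mex{0,1} = 2
g(5) = mex{0,1} = 2
g(6) = mex{0,1,2} = 3
g(7) = mex{1,2} = 0
g(8) = mex{1,2,3} = 0
g(9) = mex{0,2,3} = 1
g(10) = mex{0,2,3} = 1
So g(10) = 1.
The value of a disjunctive sum is the nim-sum of the parts.
Combined value = 3 ⊕ 1 ⊕ 1 = 3.

3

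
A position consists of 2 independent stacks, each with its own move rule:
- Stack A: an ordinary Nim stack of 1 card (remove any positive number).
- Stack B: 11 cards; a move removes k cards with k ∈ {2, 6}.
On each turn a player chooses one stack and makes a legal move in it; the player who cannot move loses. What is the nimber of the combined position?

Stack A is a plain Nim stack of size 1, so its Grundy value is 1.
Grundy values for stack B (subtraction set {2, 6}):
g(0) = mex{} = 0
g(1) = mex{} = 0
g(2) = mex{0} = 1
g(3) = mex{0} = 1
g(4) = mex{1} = 0
g(5) = mex{1} = 0
g(6) = mex{0} = 1
g(7) = mex{0} = 1
g(8) = mex{1} = 0
g(9) = mex{1} = 0
g(10) = mex{0} = 1
g(11) = mex{0} = 1
So g(11) = 1.
By the Sprague-Grundy theorem, the Grundy value of a sum of independent games is the XOR of the component values.
Combined value = 1 ⊕ 1 = 0.

0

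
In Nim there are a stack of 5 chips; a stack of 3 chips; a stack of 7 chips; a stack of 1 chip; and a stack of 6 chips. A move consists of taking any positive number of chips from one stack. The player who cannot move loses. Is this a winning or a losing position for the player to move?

Winning position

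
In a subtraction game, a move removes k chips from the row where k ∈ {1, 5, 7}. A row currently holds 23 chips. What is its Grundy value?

Grundy values for subtraction set {1, 5, 7}:
k:     0  1  2  3  4  5  6  7  8  9 10 11 12 13 14 15 16 17 18 19 20 21 22 23
g(k):  0  1  0  1  0  1  0  1  0  1  0  1  0  1  0  1  0  1  0  1  0  1  0  1
So g(23) = 1.

1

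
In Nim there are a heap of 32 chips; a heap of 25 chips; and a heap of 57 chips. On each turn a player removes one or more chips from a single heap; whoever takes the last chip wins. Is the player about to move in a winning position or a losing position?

Losing position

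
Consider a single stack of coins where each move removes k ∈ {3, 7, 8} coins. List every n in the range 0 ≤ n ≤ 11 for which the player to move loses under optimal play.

0, 1, 2, 6, 11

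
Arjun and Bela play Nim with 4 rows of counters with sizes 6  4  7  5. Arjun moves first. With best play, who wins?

Nim-sum: 6 ^ 4 ^ 7 ^ 5 = 0.
The nim-sum is 0, so this is a P-position: the player to move is in a losing position under optimal play; Arjun is about to move from it and so loses — Bela wins.

Bela wins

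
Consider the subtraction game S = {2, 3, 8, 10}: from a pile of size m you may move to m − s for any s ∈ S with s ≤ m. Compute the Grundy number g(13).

4

Build the Grundy sequence with g(k) = mex{g(k−s) : s ∈ {2, 3, 8, 10}, s ≤ k}:
k:     0  1  2  3  4  5  6  7  8  9 10 11 12 13
g(k):  0  0  1  1  2  0  0  1  1  2  2  3  0  4
So g(13) = 4.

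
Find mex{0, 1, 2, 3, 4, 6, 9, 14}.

5

The values 0, 1, 2, 3, 4 are all present; 5 is the first non-negative integer missing from the set.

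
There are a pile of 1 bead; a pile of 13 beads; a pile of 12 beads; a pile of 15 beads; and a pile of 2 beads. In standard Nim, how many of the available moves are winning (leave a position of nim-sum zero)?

Nim-sum: 1 XOR 13 XOR 12 XOR 15 XOR 2 = 13.
The overall nim-sum is X = 13. A pile of size p has a winning move iff p XOR X < p (reduce it to p XOR X).
  1: 1 XOR 13 = 12 ≥ 1 — no move.
  13: 13 XOR 13 = 0 < 13 — winning move (to 0).
  12: 12 XOR 13 = 1 < 12 — winning move (to 1).
  15: 15 XOR 13 = 2 < 15 — winning move (to 2).
  2: 2 XOR 13 = 15 ≥ 2 — no move.
That gives 3 winning moves.

3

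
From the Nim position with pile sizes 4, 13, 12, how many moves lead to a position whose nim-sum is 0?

Nim-sum: 4 ^ 13 ^ 12 = 5.
The overall nim-sum is X = 5. A pile of size p has a winning move iff p XOR X < p (reduce it to p XOR X).
  4: 4 XOR 5 = 1 < 4 — winning move (to 1).
  13: 13 XOR 5 = 8 < 13 — winning move (to 8).
  12: 12 XOR 5 = 9 < 12 — winning move (to 9).
That gives 3 winning moves.

3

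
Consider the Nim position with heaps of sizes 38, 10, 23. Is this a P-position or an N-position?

N-position

In binary:
  100110  (38)
  001010  (10)
  010111  (23)
  ------
  111011  (59)
The nim-sum is 59 ≠ 0, so this is an N-position: the player to move can win.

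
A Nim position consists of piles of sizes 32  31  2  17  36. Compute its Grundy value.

Nim-sum: 32 ⊕ 31 ⊕ 2 ⊕ 17 ⊕ 36 = 8.

8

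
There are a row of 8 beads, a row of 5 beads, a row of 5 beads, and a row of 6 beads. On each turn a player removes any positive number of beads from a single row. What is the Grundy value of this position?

14

Compute the nim-sum pairwise:
8 XOR 5 = 13
13 XOR 5 = 8
8 XOR 6 = 14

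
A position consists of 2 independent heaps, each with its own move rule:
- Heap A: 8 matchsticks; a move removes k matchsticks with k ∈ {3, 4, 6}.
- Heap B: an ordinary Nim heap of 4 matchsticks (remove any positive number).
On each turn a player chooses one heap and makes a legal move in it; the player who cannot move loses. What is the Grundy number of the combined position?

6

Grundy values for heap A (subtraction set {3, 4, 6}):
g(0) = mex{} = 0
g(1) = mex{} = 0
g(2) = mex{} = 0
g(3) = mex{0} = 1
g(4) = mex{0} = 1
g(5) = mex{0} = 1
g(6) = mex{0,1} = 2
g(7) = mex{0,1} = 2
g(8) = mex{0,1} = 2
So g(8) = 2.
Heap B is a plain Nim heap of size 4, so its Grundy value is 4.
By the Sprague-Grundy theorem, the Grundy value of a sum of independent games is the XOR of the component values.
Combined value = 2 XOR 4 = 6.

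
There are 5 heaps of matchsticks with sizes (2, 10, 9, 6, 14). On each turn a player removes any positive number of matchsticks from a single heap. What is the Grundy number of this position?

Nim-sum: 2 ⊕ 10 ⊕ 9 ⊕ 6 ⊕ 14 = 9.

9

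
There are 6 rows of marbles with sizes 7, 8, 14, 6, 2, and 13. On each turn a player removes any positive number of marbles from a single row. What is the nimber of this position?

8

Compute the nim-sum pairwise:
7 XOR 8 = 15
15 XOR 14 = 1
1 XOR 6 = 7
7 XOR 2 = 5
5 XOR 13 = 8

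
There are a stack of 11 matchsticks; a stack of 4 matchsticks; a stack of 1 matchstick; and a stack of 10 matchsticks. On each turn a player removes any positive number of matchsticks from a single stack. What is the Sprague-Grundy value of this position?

Nim-sum: 11 ^ 4 ^ 1 ^ 10 = 4.

4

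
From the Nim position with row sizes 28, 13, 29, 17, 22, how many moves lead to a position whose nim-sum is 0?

Compute the nim-sum pairwise:
28 ⊕ 13 = 17
17 ⊕ 29 = 12
12 ⊕ 17 = 29
29 ⊕ 22 = 11
The overall nim-sum is X = 11. A row of size p has a winning move iff p XOR X < p (reduce it to p XOR X).
  28: 28 XOR 11 = 23 < 28 — winning move (to 23).
  13: 13 XOR 11 = 6 < 13 — winning move (to 6).
  29: 29 XOR 11 = 22 < 29 — winning move (to 22).
  17: 17 XOR 11 = 26 ≥ 17 — no move.
  22: 22 XOR 11 = 29 ≥ 22 — no move.
That gives 3 winning moves.

3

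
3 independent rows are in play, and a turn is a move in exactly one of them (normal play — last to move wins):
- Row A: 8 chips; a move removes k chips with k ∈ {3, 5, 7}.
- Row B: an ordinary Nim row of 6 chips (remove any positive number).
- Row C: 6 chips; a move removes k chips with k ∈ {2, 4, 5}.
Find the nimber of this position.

Grundy values for row A (subtraction set {3, 5, 7}):
g(0) = mex{} = 0
g(1) = mex{} = 0
g(2) = mex{} = 0
g(3) = mex{0} = 1
g(4) = mex{0} = 1
g(5) = mex{0} = 1
g(6) = mex{0,1} = 2
g(7) = mex{0,1} = 2
g(8) = mex{0,1} = 2
So g(8) = 2.
Row B is a plain Nim row of size 6, so its Grundy value is 6.
Build the Grundy sequence for row C with g(k) = mex{g(k−s) : s ∈ {2, 4, 5}, s ≤ k}:
k:     0  1  2  3  4  5  6
g(k):  0  0  1  1  2  2  3
So g(6) = 3.
By the Sprague-Grundy theorem, the Grundy value of a sum of independent games is the XOR of the component values.
Combined value = 2 XOR 6 XOR 3 = 7.

7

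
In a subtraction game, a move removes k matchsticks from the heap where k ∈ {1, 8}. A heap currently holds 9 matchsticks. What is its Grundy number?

0

Compute g(0), g(1), … for moves {1, 8}:
k:     0  1  2  3  4  5  6  7  8  9
g(k):  0  1  0  1  0  1  0  1  2  0
So g(9) = 0.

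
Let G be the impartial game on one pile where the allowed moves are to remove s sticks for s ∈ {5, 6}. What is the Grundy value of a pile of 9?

1

Compute g(0), g(1), … for moves {5, 6}:
g(0) = mex{} = 0
g(1) = mex{} = 0
g(2) = mex{} = 0
g(3) = mex{} = 0
g(4) = mex{} = 0
g(5) = mex{0} = 1
g(6) = mex{0} = 1
g(7) = mex{0} = 1
g(8) = mex{0} = 1
g(9) = mex{0} = 1
So g(9) = 1.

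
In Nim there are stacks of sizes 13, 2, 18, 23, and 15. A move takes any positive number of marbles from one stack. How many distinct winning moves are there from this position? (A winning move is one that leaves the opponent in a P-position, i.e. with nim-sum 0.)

Write each in binary and XOR column by column:
  01101  (13)
  00010  (2)
  10010  (18)
  10111  (23)
  01111  (15)
  -----
  00101  (5)
The overall nim-sum is X = 5. A stack of size p has a winning move iff p XOR X < p (reduce it to p XOR X).
  13: 13 XOR 5 = 8 < 13 — winning move (to 8).
  2: 2 XOR 5 = 7 ≥ 2 — no move.
  18: 18 XOR 5 = 23 ≥ 18 — no move.
  23: 23 XOR 5 = 18 < 23 — winning move (to 18).
  15: 15 XOR 5 = 10 < 15 — winning move (to 10).
That gives 3 winning moves.

3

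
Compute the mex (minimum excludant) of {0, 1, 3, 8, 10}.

The values 0, 1 are all present; 2 is the first non-negative integer missing from the set.

2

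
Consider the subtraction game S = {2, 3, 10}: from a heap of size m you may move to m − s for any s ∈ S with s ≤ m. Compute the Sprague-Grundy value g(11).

3

Compute g(0), g(1), … for moves {2, 3, 10}:
k:     0  1  2  3  4  5  6  7  8  9 10 11
g(k):  0  0  1  1  2  0  0  1  1  2  2  3
So g(11) = 3.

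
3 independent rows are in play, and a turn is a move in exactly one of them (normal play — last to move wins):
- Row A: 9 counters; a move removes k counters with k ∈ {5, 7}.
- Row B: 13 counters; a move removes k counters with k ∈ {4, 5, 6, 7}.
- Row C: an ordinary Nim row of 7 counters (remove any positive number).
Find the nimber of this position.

6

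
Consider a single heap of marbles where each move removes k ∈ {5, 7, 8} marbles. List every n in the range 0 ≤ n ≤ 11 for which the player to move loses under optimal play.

0, 1, 2, 3, 4

Grundy values for subtraction set {5, 7, 8}:
k:     0  1  2  3  4  5  6  7  8  9 10 11
g(k):  0  0  0  0  0  1  1  1  1  1  2  2
The P-positions (g = 0) in 0..11 are 0, 1, 2, 3, 4.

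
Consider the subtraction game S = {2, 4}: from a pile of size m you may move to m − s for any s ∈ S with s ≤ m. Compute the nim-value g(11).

2

Grundy values for subtraction set {2, 4}:
k:     0  1  2  3  4  5  6  7  8  9 10 11
g(k):  0  0  1  1  2  2  0  0  1  1  2  2
So g(11) = 2.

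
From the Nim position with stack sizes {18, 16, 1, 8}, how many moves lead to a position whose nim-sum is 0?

Bitwise XOR of the heap sizes:
  10010  (18)
  10000  (16)
  00001  (1)
  01000  (8)
  -----
  01011  (11)
The overall nim-sum is X = 11. A stack of size p has a winning move iff p XOR X < p (reduce it to p XOR X).
  18: 18 XOR 11 = 25 ≥ 18 — no move.
  16: 16 XOR 11 = 27 ≥ 16 — no move.
  1: 1 XOR 11 = 10 ≥ 1 — no move.
  8: 8 XOR 11 = 3 < 8 — winning move (to 3).
That gives 1 winning move.

1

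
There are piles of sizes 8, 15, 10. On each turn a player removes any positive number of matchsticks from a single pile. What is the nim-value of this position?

13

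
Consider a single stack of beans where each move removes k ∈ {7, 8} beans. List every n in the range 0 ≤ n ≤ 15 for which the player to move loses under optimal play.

0, 1, 2, 3, 4, 5, 6, 15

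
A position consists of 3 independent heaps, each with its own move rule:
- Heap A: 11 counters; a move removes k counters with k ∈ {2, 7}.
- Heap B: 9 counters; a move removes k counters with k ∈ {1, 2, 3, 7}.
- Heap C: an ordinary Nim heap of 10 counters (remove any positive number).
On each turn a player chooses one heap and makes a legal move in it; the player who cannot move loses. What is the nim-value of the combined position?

For heap A, compute g(0), g(1), … with moves {2, 7}:
k:     0  1  2  3  4  5  6  7  8  9 10 11
g(k):  0  0  1  1  0  0  1  1  2  0  0  1
So g(11) = 1.
Build the Grundy sequence for heap B with g(k) = mex{g(k−s) : s ∈ {1, 2, 3, 7}, s ≤ k}:
k:     0  1  2  3  4  5  6  7  8  9
g(k):  0  1  2  3  0  1  2  3  0  1
So g(9) = 1.
Heap C is a plain Nim heap of size 10, so its Grundy value is 10.
By the Sprague-Grundy theorem, the Grundy value of a sum of independent games is the XOR of the component values.
Combined value = 1 ⊕ 1 ⊕ 10 = 10.

10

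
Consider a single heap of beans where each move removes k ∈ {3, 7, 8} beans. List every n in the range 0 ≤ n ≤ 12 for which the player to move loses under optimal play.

0, 1, 2, 6, 11, 12

Compute g(0), g(1), … for moves {3, 7, 8}:
g(0) = mex{} = 0
g(1) = mex{} = 0
g(2) = mex{} = 0
g(3) = mex{0} = 1
g(4) = mex{0} = 1
g(5) = mex{0} = 1
g(6) = mex{1} = 0
g(7) = mex{0,1} = 2
g(8) = mex{0,1} = 2
g(9) = mex{0} = 1
g(10) = mex{0,1,2} = 3
g(11) = mex{1,2} = 0
g(12) = mex{1} = 0
The P-positions (g = 0) in 0..12 are 0, 1, 2, 6, 11, 12.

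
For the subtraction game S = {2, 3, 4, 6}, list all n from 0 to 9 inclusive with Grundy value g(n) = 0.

0, 1, 8, 9

Grundy values for subtraction set {2, 3, 4, 6}:
k:     0  1  2  3  4  5  6  7  8  9
g(k):  0  0  1  1  2  2  3  3  0  0
The P-positions (g = 0) in 0..9 are 0, 1, 8, 9.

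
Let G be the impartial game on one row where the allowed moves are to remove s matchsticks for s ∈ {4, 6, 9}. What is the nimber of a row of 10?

Compute g(0), g(1), … for moves {4, 6, 9}:
g(0) = mex{} = 0
g(1) = mex{} = 0
g(2) = mex{} = 0
g(3) = mex{} = 0
g(4) = mex{0} = 1
g(5) = mex{0} = 1
g(6) = mex{0} = 1
g(7) = mex{0} = 1
g(8) = mex{0,1} = 2
g(9) = mex{0,1} = 2
g(10) = mex{0,1} = 2
So g(10) = 2.

2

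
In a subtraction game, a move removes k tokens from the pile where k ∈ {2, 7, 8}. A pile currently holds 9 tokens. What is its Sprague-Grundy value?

2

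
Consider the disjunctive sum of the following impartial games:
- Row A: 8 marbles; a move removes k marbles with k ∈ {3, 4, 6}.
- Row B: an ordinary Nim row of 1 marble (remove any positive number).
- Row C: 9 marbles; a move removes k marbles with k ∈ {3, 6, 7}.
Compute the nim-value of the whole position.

0

Build the Grundy sequence for row A with g(k) = mex{g(k−s) : s ∈ {3, 4, 6}, s ≤ k}:
g(0) = mex{} = 0
g(1) = mex{} = 0
g(2) = mex{} = 0
g(3) = mex{0} = 1
g(4) = mex{0} = 1
g(5) = mex{0} = 1
g(6) = mex{0,1} = 2
g(7) = mex{0,1} = 2
g(8) = mex{0,1} = 2
So g(8) = 2.
Row B is a plain Nim row of size 1, so its Grundy value is 1.
Build the Grundy sequence for row C with g(k) = mex{g(k−s) : s ∈ {3, 6, 7}, s ≤ k}:
g(0) = mex{} = 0
g(1) = mex{} = 0
g(2) = mex{} = 0
g(3) = mex{0} = 1
g(4) = mex{0} = 1
g(5) = mex{0} = 1
g(6) = mex{0,1} = 2
g(7) = mex{0,1} = 2
g(8) = mex{0,1} = 2
g(9) = mex{0,1,2} = 3
So g(9) = 3.
The value of a disjunctive sum is the nim-sum of the parts.
Combined value = 2 ⊕ 1 ⊕ 3 = 0.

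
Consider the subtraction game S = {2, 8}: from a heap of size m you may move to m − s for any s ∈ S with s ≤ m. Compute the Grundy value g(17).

1

Grundy values for subtraction set {2, 8}:
k:     0  1  2  3  4  5  6  7  8  9 10 11 12 13 14 15 16 17
g(k):  0  0  1  1  0  0  1  1  2  2  0  0  1  1  0  0  1  1
So g(17) = 1.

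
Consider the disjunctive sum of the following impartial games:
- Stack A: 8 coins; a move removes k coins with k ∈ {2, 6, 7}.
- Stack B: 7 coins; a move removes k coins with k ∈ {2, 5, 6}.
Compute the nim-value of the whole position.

1

Build the Grundy sequence for stack A with g(k) = mex{g(k−s) : s ∈ {2, 6, 7}, s ≤ k}:
g(0) = mex{} = 0
g(1) = mex{} = 0
g(2) = mex{0} = 1
g(3) = mex{0} = 1
g(4) = mex{1} = 0
g(5) = mex{1} = 0
g(6) = mex{0} = 1
g(7) = mex{0} = 1
g(8) = mex{0,1} = 2
So g(8) = 2.
Grundy values for stack B (subtraction set {2, 5, 6}):
k:     0  1  2  3  4  5  6  7
g(k):  0  0  1  1  0  2  1  3
So g(7) = 3.
By the Sprague-Grundy theorem, the Grundy value of a sum of independent games is the XOR of the component values.
Combined value = 2 XOR 3 = 1.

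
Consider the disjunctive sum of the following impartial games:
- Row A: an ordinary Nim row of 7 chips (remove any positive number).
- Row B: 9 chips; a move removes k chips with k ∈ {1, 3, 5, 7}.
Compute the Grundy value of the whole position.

6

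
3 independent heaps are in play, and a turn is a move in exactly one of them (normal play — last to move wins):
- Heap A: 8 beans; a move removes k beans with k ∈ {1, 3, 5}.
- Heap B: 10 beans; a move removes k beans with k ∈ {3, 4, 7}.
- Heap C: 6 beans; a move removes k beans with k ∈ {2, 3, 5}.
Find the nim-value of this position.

For heap A, compute g(0), g(1), … with moves {1, 3, 5}:
g(0) = mex{} = 0
g(1) = mex{0} = 1
g(2) = mex{1} = 0
g(3) = mex{0} = 1
g(4) = mex{1} = 0
g(5) = mex{0} = 1
g(6) = mex{1} = 0
g(7) = mex{0} = 1
g(8) = mex{1} = 0
So g(8) = 0.
For heap B, compute g(0), g(1), … with moves {3, 4, 7}:
g(0) = mex{} = 0
g(1) = mex{} = 0
g(2) = mex{} = 0
g(3) = mex{0} = 1
g(4) = mex{0} = 1
g(5) = mex{0} = 1
g(6) = mex{0,1} = 2
g(7) = mex{0,1} = 2
g(8) = mex{0,1} = 2
g(9) = mex{0,1,2} = 3
g(10) = mex{1,2} = 0
So g(10) = 0.
Grundy values for heap C (subtraction set {2, 3, 5}):
g(0) = mex{} = 0
g(1) = mex{} = 0
g(2) = mex{0} = 1
g(3) = mex{0} = 1
g(4) = mex{0,1} = 2
g(5) = mex{0,1} = 2
g(6) = mex{0,1,2} = 3
So g(6) = 3.
By the Sprague-Grundy theorem, the Grundy value of a sum of independent games is the XOR of the component values.
Combined value = 0 XOR 0 XOR 3 = 3.

3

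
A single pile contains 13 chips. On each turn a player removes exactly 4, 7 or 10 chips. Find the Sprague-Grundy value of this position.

Build the Grundy sequence with g(k) = mex{g(k−s) : s ∈ {4, 7, 10}, s ≤ k}:
k:     0  1  2  3  4  5  6  7  8  9 10 11 12 13
g(k):  0  0  0  0  1  1  1  1  2  2  2  2  3  3
So g(13) = 3.

3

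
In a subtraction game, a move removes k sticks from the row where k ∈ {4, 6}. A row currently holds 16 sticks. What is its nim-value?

1

Build the Grundy sequence with g(k) = mex{g(k−s) : s ∈ {4, 6}, s ≤ k}:
k:     0  1  2  3  4  5  6  7  8  9 10 11 12 13 14 15 16
g(k):  0  0  0  0  1  1  1  1  2  2  0  0  0  0  1  1  1
So g(16) = 1.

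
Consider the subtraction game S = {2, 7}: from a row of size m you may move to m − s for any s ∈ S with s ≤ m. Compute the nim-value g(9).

0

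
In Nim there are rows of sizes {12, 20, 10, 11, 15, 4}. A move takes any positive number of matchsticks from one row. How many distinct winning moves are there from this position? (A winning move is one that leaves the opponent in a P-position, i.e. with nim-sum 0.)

1

Compute the nim-sum pairwise:
12 ^ 20 = 24
24 ^ 10 = 18
18 ^ 11 = 25
25 ^ 15 = 22
22 ^ 4 = 18
The overall nim-sum is X = 18. A row of size p has a winning move iff p XOR X < p (reduce it to p XOR X).
  12: 12 XOR 18 = 30 ≥ 12 — no move.
  20: 20 XOR 18 = 6 < 20 — winning move (to 6).
  10: 10 XOR 18 = 24 ≥ 10 — no move.
  11: 11 XOR 18 = 25 ≥ 11 — no move.
  15: 15 XOR 18 = 29 ≥ 15 — no move.
  4: 4 XOR 18 = 22 ≥ 4 — no move.
That gives 1 winning move.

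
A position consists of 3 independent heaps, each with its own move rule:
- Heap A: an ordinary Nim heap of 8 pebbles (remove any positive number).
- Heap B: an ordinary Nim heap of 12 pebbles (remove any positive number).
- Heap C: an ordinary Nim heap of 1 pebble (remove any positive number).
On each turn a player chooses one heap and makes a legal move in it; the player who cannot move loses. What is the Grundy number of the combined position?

5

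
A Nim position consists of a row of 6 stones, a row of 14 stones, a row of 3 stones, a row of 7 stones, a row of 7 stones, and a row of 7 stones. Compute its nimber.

12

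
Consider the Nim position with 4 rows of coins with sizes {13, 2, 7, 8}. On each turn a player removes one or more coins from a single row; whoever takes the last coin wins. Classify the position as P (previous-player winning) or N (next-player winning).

Write each in binary and XOR column by column:
  1101  (13)
  0010  (2)
  0111  (7)
  1000  (8)
  ----
  0000  (0)
The nim-sum is 0, so this is a P-position: the player to move is in a losing position under optimal play.

P-position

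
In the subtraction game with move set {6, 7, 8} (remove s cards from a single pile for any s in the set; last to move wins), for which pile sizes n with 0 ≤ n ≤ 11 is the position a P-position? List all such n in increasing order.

0, 1, 2, 3, 4, 5

Compute g(0), g(1), … for moves {6, 7, 8}:
g(0) = mex{} = 0
g(1) = mex{} = 0
g(2) = mex{} = 0
g(3) = mex{} = 0
g(4) = mex{} = 0
g(5) = mex{} = 0
g(6) = mex{0} = 1
g(7) = mex{0} = 1
g(8) = mex{0} = 1
g(9) = mex{0} = 1
g(10) = mex{0} = 1
g(11) = mex{0} = 1
The P-positions (g = 0) in 0..11 are 0, 1, 2, 3, 4, 5.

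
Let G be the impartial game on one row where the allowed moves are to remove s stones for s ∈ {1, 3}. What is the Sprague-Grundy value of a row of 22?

Grundy values for subtraction set {1, 3}:
k:     0  1  2  3  4  5  6  7  8  9 10 11 12 13 14 15 16 17 18 19 20 21 22
g(k):  0  1  0  1  0  1  0  1  0  1  0  1  0  1  0  1  0  1  0  1  0  1  0
So g(22) = 0.

0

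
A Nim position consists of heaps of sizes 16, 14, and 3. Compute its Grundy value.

29

Nim-sum: 16 ^ 14 ^ 3 = 29.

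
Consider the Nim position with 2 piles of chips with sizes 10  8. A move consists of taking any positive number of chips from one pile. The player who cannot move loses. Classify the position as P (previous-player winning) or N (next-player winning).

N-position

Write each in binary and XOR column by column:
  1010  (10)
  1000  (8)
  ----
  0010  (2)
The nim-sum is 2 ≠ 0, so this is an N-position: the player to move can win.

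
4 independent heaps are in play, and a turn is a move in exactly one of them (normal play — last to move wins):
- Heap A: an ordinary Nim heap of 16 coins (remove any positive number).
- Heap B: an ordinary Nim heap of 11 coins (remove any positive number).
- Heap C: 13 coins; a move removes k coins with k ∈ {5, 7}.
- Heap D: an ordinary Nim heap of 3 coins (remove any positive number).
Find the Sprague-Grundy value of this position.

24

Heap A is a plain Nim heap of size 16, so its Grundy value is 16.
Heap B is a plain Nim heap of size 11, so its Grundy value is 11.
Grundy values for heap C (subtraction set {5, 7}):
g(0) = mex{} = 0
g(1) = mex{} = 0
g(2) = mex{} = 0
g(3) = mex{} = 0
g(4) = mex{} = 0
g(5) = mex{0} = 1
g(6) = mex{0} = 1
g(7) = mex{0} = 1
g(8) = mex{0} = 1
g(9) = mex{0} = 1
g(10) = mex{0,1} = 2
g(11) = mex{0,1} = 2
g(12) = mex{1} = 0
g(13) = mex{1} = 0
So g(13) = 0.
Heap D is a plain Nim heap of size 3, so its Grundy value is 3.
The value of a disjunctive sum is the nim-sum of the parts.
Combined value = 16 XOR 11 XOR 0 XOR 3 = 24.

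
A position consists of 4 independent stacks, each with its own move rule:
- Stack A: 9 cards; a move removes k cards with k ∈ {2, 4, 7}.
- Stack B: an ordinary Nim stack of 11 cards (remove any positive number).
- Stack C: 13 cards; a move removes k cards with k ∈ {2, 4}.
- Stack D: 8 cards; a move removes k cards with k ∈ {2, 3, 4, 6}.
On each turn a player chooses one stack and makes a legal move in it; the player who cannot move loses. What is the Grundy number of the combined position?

11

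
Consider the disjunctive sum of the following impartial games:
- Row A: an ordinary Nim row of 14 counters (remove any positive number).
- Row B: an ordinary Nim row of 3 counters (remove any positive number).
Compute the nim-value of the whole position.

Row A is a plain Nim row of size 14, so its Grundy value is 14.
Row B is a plain Nim row of size 3, so its Grundy value is 3.
By the Sprague-Grundy theorem, the Grundy value of a sum of independent games is the XOR of the component values.
Combined value = 14 XOR 3 = 13.

13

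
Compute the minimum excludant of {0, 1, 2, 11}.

3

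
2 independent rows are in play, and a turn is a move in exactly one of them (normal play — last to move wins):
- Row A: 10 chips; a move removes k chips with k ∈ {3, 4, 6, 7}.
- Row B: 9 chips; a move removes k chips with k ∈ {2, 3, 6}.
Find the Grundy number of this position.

Build the Grundy sequence for row A with g(k) = mex{g(k−s) : s ∈ {3, 4, 6, 7}, s ≤ k}:
k:     0  1  2  3  4  5  6  7  8  9 10
g(k):  0  0  0  1  1  1  2  2  2  3  0
So g(10) = 0.
Grundy values for row B (subtraction set {2, 3, 6}):
g(0) = mex{} = 0
g(1) = mex{} = 0
g(2) = mex{0} = 1
g(3) = mex{0} = 1
g(4) = mex{0,1} = 2
g(5) = mex{1} = 0
g(6) = mex{0,1,2} = 3
g(7) = mex{0,2} = 1
g(8) = mex{0,1,3} = 2
g(9) = mex{1,3} = 0
So g(9) = 0.
By the Sprague-Grundy theorem, the Grundy value of a sum of independent games is the XOR of the component values.
Combined value = 0 ⊕ 0 = 0.

0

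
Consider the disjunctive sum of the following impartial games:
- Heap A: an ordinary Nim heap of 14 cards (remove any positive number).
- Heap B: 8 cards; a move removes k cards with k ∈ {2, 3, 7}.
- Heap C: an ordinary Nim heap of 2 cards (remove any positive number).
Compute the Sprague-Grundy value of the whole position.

Heap A is a plain Nim heap of size 14, so its Grundy value is 14.
For heap B, compute g(0), g(1), … with moves {2, 3, 7}:
g(0) = mex{} = 0
g(1) = mex{} = 0
g(2) = mex{0} = 1
g(3) = mex{0} = 1
g(4) = mex{0,1} = 2
g(5) = mex{1} = 0
g(6) = mex{1,2} = 0
g(7) = mex{0,2} = 1
g(8) = mex{0} = 1
So g(8) = 1.
Heap C is a plain Nim heap of size 2, so its Grundy value is 2.
The value of a disjunctive sum is the nim-sum of the parts.
Combined value = 14 XOR 1 XOR 2 = 13.

13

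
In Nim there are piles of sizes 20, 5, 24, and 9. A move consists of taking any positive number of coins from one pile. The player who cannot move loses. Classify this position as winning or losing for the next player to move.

Losing position

Compute the nim-sum pairwise:
20 ^ 5 = 17
17 ^ 24 = 9
9 ^ 9 = 0
The nim-sum is 0, so this is a P-position: the player to move is in a losing position under optimal play.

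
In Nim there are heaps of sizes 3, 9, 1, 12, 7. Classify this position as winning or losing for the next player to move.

Losing position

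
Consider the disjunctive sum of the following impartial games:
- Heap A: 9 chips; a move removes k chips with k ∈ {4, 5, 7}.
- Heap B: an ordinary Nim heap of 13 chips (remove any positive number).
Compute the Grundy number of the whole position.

Grundy values for heap A (subtraction set {4, 5, 7}):
g(0) = mex{} = 0
g(1) = mex{} = 0
g(2) = mex{} = 0
g(3) = mex{} = 0
g(4) = mex{0} = 1
g(5) = mex{0} = 1
g(6) = mex{0} = 1
g(7) = mex{0} = 1
g(8) = mex{0,1} = 2
g(9) = mex{0,1} = 2
So g(9) = 2.
Heap B is a plain Nim heap of size 13, so its Grundy value is 13.
By the Sprague-Grundy theorem, the Grundy value of a sum of independent games is the XOR of the component values.
Combined value = 2 ⊕ 13 = 15.

15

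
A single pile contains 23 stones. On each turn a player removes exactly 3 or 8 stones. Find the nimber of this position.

Grundy values for subtraction set {3, 8}:
k:     0  1  2  3  4  5  6  7  8  9 10 11 12 13 14 15 16 17 18 19 20 21 22 23
g(k):  0  0  0  1  1  1  0  0  2  1  1  0  0  0  1  1  1  0  0  2  1  1  0  0
So g(23) = 0.

0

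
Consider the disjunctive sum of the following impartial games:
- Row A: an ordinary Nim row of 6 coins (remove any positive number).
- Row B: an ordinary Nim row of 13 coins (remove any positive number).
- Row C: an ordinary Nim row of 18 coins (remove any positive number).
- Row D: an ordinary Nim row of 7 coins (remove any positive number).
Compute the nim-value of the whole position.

30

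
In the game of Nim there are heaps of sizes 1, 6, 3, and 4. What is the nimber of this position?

Nim-sum: 1 ⊕ 6 ⊕ 3 ⊕ 4 = 0.

0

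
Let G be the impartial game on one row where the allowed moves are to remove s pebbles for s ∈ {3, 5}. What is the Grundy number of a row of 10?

0

Build the Grundy sequence with g(k) = mex{g(k−s) : s ∈ {3, 5}, s ≤ k}:
g(0) = mex{} = 0
g(1) = mex{} = 0
g(2) = mex{} = 0
g(3) = mex{0} = 1
g(4) = mex{0} = 1
g(5) = mex{0} = 1
g(6) = mex{0,1} = 2
g(7) = mex{0,1} = 2
g(8) = mex{1} = 0
g(9) = mex{1,2} = 0
g(10) = mex{1,2} = 0
So g(10) = 0.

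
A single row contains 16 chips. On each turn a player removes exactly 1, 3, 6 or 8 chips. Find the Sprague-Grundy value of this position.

Grundy values for subtraction set {1, 3, 6, 8}:
k:     0  1  2  3  4  5  6  7  8  9 10 11 12 13 14 15 16
g(k):  0  1  0  1  0  1  2  3  2  0  1  0  1  0  1  2  3
So g(16) = 3.

3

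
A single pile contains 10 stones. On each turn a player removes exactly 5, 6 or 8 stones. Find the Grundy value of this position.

2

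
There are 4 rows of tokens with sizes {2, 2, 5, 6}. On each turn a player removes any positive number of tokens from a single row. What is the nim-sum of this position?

Bitwise XOR of the heap sizes:
  010  (2)
  010  (2)
  101  (5)
  110  (6)
  ---
  011  (3)

3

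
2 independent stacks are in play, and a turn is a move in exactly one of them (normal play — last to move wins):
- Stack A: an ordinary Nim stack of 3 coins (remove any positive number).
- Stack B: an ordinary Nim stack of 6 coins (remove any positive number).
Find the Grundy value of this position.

5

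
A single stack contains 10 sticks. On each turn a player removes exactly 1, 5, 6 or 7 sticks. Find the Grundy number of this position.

2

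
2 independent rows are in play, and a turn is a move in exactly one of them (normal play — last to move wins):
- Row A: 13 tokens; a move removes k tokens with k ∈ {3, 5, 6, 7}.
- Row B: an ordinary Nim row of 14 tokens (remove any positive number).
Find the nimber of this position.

15

Build the Grundy sequence for row A with g(k) = mex{g(k−s) : s ∈ {3, 5, 6, 7}, s ≤ k}:
k:     0  1  2  3  4  5  6  7  8  9 10 11 12 13
g(k):  0  0  0  1  1  1  2  2  2  3  0  0  0  1
So g(13) = 1.
Row B is a plain Nim row of size 14, so its Grundy value is 14.
The value of a disjunctive sum is the nim-sum of the parts.
Combined value = 1 ⊕ 14 = 15.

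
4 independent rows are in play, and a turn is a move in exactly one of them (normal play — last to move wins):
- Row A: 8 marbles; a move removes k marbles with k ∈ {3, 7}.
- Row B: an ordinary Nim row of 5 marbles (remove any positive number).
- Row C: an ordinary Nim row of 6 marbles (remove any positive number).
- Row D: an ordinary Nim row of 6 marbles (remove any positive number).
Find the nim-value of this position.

7

Grundy values for row A (subtraction set {3, 7}):
g(0) = mex{} = 0
g(1) = mex{} = 0
g(2) = mex{} = 0
g(3) = mex{0} = 1
g(4) = mex{0} = 1
g(5) = mex{0} = 1
g(6) = mex{1} = 0
g(7) = mex{0,1} = 2
g(8) = mex{0,1} = 2
So g(8) = 2.
Row B is a plain Nim row of size 5, so its Grundy value is 5.
Row C is a plain Nim row of size 6, so its Grundy value is 6.
Row D is a plain Nim row of size 6, so its Grundy value is 6.
The value of a disjunctive sum is the nim-sum of the parts.
Combined value = 2 XOR 5 XOR 6 XOR 6 = 7.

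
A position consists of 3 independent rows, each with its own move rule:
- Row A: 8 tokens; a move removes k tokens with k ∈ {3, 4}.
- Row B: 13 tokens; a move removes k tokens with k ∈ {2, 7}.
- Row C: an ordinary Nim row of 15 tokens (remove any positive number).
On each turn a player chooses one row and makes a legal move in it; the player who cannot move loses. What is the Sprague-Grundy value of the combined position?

15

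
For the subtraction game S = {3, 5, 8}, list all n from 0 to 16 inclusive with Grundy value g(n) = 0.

0, 1, 2, 11, 12, 13

Build the Grundy sequence with g(k) = mex{g(k−s) : s ∈ {3, 5, 8}, s ≤ k}:
k:     0  1  2  3  4  5  6  7  8  9 10 11 12 13 14 15 16
g(k):  0  0  0  1  1  1  2  2  2  3  3  0  0  0  1  1  1
The P-positions (g = 0) in 0..16 are 0, 1, 2, 11, 12, 13.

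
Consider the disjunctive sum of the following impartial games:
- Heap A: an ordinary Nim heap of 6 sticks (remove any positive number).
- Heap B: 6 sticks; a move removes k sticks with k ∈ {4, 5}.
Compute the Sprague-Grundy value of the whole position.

7

Heap A is a plain Nim heap of size 6, so its Grundy value is 6.
Grundy values for heap B (subtraction set {4, 5}):
k:     0  1  2  3  4  5  6
g(k):  0  0  0  0  1  1  1
So g(6) = 1.
The value of a disjunctive sum is the nim-sum of the parts.
Combined value = 6 XOR 1 = 7.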